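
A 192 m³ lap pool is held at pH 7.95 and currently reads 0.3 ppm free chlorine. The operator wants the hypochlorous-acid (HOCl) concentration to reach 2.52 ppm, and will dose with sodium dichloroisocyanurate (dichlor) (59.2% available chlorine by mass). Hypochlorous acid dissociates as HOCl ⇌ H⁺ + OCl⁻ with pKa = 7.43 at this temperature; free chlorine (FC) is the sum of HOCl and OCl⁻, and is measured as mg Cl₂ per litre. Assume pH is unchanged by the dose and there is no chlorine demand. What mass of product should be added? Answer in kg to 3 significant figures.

Volume: 192 m³ = 192,000 L.
[OCl⁻]/[HOCl] = 10^(pH − pKa) = 10^(7.95 − 7.43) = 3.311; fraction as HOCl = 1/(1 + 3.311) = 0.2319.
Free chlorine required for 2.52 ppm HOCl: 2.52 / 0.2319 = 10.86 ppm.
FC to add: 10.86 − 0.3 = 10.56 mg/L as Cl₂.
Cl₂ equivalent: 10.56 mg/L × 192,000 L = 2028 g.
Product at 59.2% available Cl: 2028 / 0.592 = 3426 g.

3.43 kg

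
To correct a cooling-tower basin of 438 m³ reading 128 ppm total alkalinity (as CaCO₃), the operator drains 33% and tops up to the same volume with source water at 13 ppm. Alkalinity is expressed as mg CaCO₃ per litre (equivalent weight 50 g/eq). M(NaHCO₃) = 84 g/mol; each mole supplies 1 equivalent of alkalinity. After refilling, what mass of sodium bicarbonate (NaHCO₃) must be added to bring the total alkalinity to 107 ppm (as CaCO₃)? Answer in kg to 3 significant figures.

Volume: 438 m³ = 438,000 L.
After draining 33% and refilling: 128 × 0.67 + 13 × 0.33 = 90.05 ppm.
Deficit to target: 107 − 90.05 = 16.95 mg/L.
As CaCO₃: 16.95 mg/L × 438,000 L = 7424 g; ÷ 50 g/eq ÷ 1 = 148.5 mol NaHCO₃.
Mass: 148.5 × 84 = 12,470 g.

12.5 kg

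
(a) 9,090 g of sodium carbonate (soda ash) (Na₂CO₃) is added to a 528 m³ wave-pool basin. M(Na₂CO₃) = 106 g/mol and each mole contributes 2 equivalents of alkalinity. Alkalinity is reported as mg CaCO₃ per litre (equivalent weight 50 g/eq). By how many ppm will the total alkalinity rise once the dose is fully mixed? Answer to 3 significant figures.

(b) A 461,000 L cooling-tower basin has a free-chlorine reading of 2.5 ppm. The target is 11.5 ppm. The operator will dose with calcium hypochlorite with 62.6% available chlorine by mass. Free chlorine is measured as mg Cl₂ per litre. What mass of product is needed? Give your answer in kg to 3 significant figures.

(a) Volume: 528 m³ = 528,000 L.
(a) Moles of Na₂CO₃: 9,090 g ÷ 106 g/mol = 85.75 mol → 171.5 eq of alkalinity.
(a) As CaCO₃: 171.5 eq × 50 g/eq = 8575 g.
(a) Rise: 8575 g / 528,000 L × 1000 = 16.24 mg/L.

(b) Chlorine deficit: 11.5 − 2.5 = 9 ppm = 9 mg/L as Cl₂.
(b) Cl₂ equivalent needed: 9 mg/L × 461,000 L = 4,149,000 mg = 4149 g.
(b) Product at 62.6% available chlorine: 4149 / 0.626 = 6628 g.

(a) 16.2 ppm; (b) 6.63 kg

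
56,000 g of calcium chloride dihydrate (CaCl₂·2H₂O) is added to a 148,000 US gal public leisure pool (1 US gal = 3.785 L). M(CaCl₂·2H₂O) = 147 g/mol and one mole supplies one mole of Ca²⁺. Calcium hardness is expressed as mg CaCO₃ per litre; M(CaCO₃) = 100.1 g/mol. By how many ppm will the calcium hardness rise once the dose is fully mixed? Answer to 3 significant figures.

Volume: 148,000 US gal × 3.785 L/gal = 560,180 L.
Moles of Ca²⁺: 56,000 g ÷ 147 g/mol = 381 mol.
As CaCO₃: 381 mol × 100.1 g/mol = 38,130 g.
Rise: 38,130 g / 560,180 L × 1000 = 68.07 mg/L.

68.1 ppm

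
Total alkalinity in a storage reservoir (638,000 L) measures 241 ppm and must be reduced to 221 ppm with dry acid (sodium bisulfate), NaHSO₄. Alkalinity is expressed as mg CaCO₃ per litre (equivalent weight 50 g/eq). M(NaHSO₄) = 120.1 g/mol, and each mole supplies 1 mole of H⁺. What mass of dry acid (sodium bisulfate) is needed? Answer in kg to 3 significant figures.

30.6 kg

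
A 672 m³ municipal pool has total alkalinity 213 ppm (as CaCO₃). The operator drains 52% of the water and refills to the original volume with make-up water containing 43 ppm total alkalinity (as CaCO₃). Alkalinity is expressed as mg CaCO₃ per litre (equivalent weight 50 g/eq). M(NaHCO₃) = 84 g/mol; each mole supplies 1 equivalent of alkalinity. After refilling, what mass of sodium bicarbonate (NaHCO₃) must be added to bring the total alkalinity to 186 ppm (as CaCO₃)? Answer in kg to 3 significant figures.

69.3 kg

Volume: 672 m³ = 672,000 L.
After draining 52% and refilling: 213 × 0.48 + 43 × 0.52 = 124.6 ppm.
Deficit to target: 186 − 124.6 = 61.4 mg/L.
As CaCO₃: 61.4 mg/L × 672,000 L = 41,260 g; ÷ 50 g/eq ÷ 1 = 825.2 mol NaHCO₃.
Mass: 825.2 × 84 = 69,320 g.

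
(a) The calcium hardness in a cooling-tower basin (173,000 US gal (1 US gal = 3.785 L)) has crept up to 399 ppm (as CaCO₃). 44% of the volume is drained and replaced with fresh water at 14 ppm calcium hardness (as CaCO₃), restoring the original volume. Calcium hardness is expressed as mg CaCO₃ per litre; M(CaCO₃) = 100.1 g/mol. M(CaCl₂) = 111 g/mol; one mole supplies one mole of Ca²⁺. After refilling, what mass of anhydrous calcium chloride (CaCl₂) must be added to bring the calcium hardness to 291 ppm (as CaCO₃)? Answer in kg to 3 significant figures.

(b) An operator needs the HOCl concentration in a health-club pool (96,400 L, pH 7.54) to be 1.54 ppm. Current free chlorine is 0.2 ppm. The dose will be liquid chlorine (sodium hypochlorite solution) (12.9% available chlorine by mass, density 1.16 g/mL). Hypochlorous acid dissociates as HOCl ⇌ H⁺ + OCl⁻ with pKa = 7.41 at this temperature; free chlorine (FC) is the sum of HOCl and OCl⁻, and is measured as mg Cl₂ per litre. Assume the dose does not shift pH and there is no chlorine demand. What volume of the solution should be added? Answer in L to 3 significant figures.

(a) 44.6 kg; (b) 2.20 L

(a) Volume: 173,000 US gal × 3.785 L/gal = 654,805 L.
(a) After draining 44% and refilling: 399 × 0.56 + 14 × 0.44 = 229.6 ppm.
(a) Deficit to target: 291 − 229.6 = 61.4 mg/L.
(a) As CaCO₃: 61.4 mg/L × 654,805 L = 40,210 g; ÷ 100.1 = 401.6 mol Ca²⁺.
(a) Mass: 401.6 × 111 = 44,580 g.

(b) [OCl⁻]/[HOCl] = 10^(pH − pKa) = 10^(7.54 − 7.41) = 1.349; fraction as HOCl = 1/(1 + 1.349) = 0.4257.
(b) Free chlorine required for 1.54 ppm HOCl: 1.54 / 0.4257 = 3.617 ppm.
(b) FC to add: 3.617 − 0.2 = 3.417 mg/L as Cl₂.
(b) Cl₂ equivalent: 3.417 mg/L × 96,400 L = 329.4 g.
(b) Product at 12.9% available Cl: 329.4 / 0.129 = 2554 g.
(b) Volume: 2554 g ÷ 1.16 g/mL = 2202 mL.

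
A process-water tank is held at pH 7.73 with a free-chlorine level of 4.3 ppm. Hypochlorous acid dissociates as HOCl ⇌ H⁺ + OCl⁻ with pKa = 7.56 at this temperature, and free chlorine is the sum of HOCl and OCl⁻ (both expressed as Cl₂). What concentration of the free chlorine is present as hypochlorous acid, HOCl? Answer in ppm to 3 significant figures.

[OCl⁻]/[HOCl] = 10^(pH − pKa) = 10^(7.73 − 7.56) = 10^0.17 = 1.479.
Fraction as HOCl = 1 / (1 + 1.479) = 0.4034.
HOCl = 0.4034 × 4.3 ppm = 1.734 ppm.

1.73 ppm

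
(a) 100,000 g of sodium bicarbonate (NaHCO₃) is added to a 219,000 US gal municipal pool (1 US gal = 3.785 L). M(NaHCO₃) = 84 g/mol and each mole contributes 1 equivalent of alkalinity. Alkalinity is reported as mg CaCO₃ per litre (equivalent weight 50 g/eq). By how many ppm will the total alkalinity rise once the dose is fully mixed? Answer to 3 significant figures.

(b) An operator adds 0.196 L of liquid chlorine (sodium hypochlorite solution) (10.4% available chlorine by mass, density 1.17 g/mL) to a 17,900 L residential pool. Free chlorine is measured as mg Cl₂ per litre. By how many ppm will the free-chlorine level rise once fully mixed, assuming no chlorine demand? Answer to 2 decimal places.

(a) Volume: 219,000 US gal × 3.785 L/gal = 828,915 L.
(a) Moles of NaHCO₃: 100,000 g ÷ 84 g/mol = 1190 mol → 1190 eq of alkalinity.
(a) As CaCO₃: 1190 eq × 50 g/eq = 59,520 g.
(a) Rise: 59,520 g / 828,915 L × 1000 = 71.81 mg/L.

(b) Mass of solution: 0.196 L × 1000 mL/L × 1.17 g/mL = 229.3 g.
(b) Available chlorine delivered: 229.3 g × 0.104 = 23.85 g as Cl₂.
(b) Concentration rise: 23.85 g / 17,900 L = 1.332 mg/L = 1.33 ppm.

(a) 71.8 ppm; (b) 1.33 ppm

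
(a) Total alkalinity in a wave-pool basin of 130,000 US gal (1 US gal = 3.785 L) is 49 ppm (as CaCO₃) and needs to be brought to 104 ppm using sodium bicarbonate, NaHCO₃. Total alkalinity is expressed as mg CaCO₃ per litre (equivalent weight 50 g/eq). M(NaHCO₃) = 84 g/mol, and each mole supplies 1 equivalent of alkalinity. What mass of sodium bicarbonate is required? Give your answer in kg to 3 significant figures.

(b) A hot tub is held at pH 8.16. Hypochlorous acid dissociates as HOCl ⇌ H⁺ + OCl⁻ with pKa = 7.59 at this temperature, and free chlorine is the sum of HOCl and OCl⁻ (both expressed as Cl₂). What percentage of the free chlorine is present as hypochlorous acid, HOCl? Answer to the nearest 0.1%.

(a) Volume: 130,000 US gal × 3.785 L/gal = 492,050 L.
(a) Alkalinity to add: (104 − 49) = 55 mg/L as CaCO₃ × 492,050 L = 27,060 g as CaCO₃.
(a) Equivalents: 27,060 g ÷ 50 g/eq = 541.3 eq.
(a) NaHCO₃ supplies 1 eq per mole → 541.3 mol.
(a) Mass: 541.3 mol × 84 g/mol = 45,470 g.

(b) [OCl⁻]/[HOCl] = 10^(pH − pKa) = 10^(8.16 − 7.59) = 10^0.57 = 3.715.
(b) Fraction as HOCl = 1 / (1 + 3.715) = 0.2121.

(a) 45.5 kg; (b) 21.2%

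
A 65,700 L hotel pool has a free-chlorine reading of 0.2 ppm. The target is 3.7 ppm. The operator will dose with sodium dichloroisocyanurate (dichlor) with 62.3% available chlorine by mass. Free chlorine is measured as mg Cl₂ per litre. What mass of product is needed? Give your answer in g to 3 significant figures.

Chlorine deficit: 3.7 − 0.2 = 3.5 ppm = 3.5 mg/L as Cl₂.
Cl₂ equivalent needed: 3.5 mg/L × 65,700 L = 230,000 mg = 229.9 g.
Product at 62.3% available chlorine: 229.9 / 0.623 = 369.1 g.

369 g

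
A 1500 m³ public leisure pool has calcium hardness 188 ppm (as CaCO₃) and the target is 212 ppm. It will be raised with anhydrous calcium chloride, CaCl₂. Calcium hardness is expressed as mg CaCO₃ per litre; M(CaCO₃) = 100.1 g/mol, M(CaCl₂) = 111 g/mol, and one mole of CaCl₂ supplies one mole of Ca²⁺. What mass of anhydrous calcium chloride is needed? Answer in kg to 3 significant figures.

Volume: 1500 m³ = 1,500,000 L.
Hardness to add: (212 − 188) = 24 mg/L as CaCO₃ × 1,500,000 L = 36,000 g as CaCO₃.
Moles of Ca²⁺ (1 mol Ca²⁺ ≡ 1 mol CaCO₃): 36,000 / 100.1 g/mol = 359.6 mol.
Mass of CaCl₂: 359.6 × 111 = 39,920 g.

39.9 kg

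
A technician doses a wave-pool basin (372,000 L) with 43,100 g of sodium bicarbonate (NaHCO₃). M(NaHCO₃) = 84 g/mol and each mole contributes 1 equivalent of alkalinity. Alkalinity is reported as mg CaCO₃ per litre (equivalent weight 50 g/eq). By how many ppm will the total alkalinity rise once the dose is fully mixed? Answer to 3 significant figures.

Moles of NaHCO₃: 43,100 g ÷ 84 g/mol = 513.1 mol → 513.1 eq of alkalinity.
As CaCO₃: 513.1 eq × 50 g/eq = 25,650 g.
Rise: 25,650 g / 372,000 L × 1000 = 68.96 mg/L.

69.0 ppm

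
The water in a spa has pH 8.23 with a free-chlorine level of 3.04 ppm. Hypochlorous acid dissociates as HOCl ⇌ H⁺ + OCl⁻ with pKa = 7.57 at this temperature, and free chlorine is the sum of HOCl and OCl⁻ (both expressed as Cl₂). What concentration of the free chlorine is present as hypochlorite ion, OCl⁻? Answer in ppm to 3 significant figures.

2.49 ppm

[OCl⁻]/[HOCl] = 10^(pH − pKa) = 10^(8.23 − 7.57) = 10^0.66 = 4.571.
Fraction as HOCl = 1 / (1 + 4.571) = 0.1795.
OCl⁻ = (1 − 0.1795) × 3.04 ppm = 2.494 ppm.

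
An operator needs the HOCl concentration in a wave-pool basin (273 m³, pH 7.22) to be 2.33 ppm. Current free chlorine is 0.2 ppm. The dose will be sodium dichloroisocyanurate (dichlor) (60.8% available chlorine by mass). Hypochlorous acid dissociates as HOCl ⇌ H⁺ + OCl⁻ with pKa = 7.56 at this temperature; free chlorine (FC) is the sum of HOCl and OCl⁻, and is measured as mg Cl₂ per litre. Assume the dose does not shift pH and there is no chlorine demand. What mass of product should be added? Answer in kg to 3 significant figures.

1.43 kg

Volume: 273 m³ = 273,000 L.
[OCl⁻]/[HOCl] = 10^(pH − pKa) = 10^(7.22 − 7.56) = 0.4571; fraction as HOCl = 1/(1 + 0.4571) = 0.6863.
Free chlorine required for 2.33 ppm HOCl: 2.33 / 0.6863 = 3.395 ppm.
FC to add: 3.395 − 0.2 = 3.195 mg/L as Cl₂.
Cl₂ equivalent: 3.195 mg/L × 273,000 L = 872.2 g.
Product at 60.8% available Cl: 872.2 / 0.608 = 1435 g.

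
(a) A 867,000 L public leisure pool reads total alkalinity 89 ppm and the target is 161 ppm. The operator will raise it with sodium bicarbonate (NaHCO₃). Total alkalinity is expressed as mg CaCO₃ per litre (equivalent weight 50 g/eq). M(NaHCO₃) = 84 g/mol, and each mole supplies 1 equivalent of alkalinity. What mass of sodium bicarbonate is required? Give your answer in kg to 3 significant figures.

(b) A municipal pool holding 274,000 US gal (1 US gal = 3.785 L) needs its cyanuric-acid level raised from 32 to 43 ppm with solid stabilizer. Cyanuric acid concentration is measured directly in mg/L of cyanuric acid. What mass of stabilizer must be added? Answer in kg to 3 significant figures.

(a) Alkalinity to add: (161 − 89) = 72 mg/L as CaCO₃ × 867,000 L = 62,420 g as CaCO₃.
(a) Equivalents: 62,420 g ÷ 50 g/eq = 1248 eq.
(a) NaHCO₃ supplies 1 eq per mole → 1248 mol.
(a) Mass: 1248 mol × 84 g/mol = 104,900 g.

(b) Volume: 274,000 US gal × 3.785 L/gal = 1,037,090 L.
(b) CYA to add: (43 − 32) = 11 mg/L × 1,037,090 L = 11,410 g cyanuric acid.

(a) 105 kg; (b) 11.4 kg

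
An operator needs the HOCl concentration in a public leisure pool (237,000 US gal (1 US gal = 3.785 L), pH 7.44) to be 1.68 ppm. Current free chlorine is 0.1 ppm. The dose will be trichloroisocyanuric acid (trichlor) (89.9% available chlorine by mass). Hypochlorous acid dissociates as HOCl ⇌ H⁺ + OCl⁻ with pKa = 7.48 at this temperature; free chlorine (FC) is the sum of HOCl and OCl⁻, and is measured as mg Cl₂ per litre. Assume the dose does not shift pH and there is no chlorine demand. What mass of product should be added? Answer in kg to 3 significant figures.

Volume: 237,000 US gal × 3.785 L/gal = 897,045 L.
[OCl⁻]/[HOCl] = 10^(pH − pKa) = 10^(7.44 − 7.48) = 0.912; fraction as HOCl = 1/(1 + 0.912) = 0.523.
Free chlorine required for 1.68 ppm HOCl: 1.68 / 0.523 = 3.212 ppm.
FC to add: 3.212 − 0.1 = 3.112 mg/L as Cl₂.
Cl₂ equivalent: 3.112 mg/L × 897,045 L = 2792 g.
Product at 89.9% available Cl: 2792 / 0.899 = 3105 g.

3.11 kg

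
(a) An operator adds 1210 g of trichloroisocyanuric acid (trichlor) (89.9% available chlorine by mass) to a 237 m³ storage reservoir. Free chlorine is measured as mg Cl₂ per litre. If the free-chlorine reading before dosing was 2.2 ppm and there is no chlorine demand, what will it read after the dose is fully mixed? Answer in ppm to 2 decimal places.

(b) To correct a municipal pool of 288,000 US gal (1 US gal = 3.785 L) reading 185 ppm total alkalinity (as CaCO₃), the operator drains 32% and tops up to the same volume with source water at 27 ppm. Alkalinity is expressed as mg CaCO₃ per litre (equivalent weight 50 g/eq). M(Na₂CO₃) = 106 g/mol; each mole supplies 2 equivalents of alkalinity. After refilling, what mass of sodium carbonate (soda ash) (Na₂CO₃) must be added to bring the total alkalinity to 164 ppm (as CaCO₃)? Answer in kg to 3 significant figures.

(a) 6.79 ppm; (b) 34.2 kg

(a) Volume: 237 m³ = 237,000 L.
(a) Available chlorine delivered: 1210 g × 0.899 = 1088 g as Cl₂.
(a) Concentration rise: 1088 g / 237,000 L = 4.59 mg/L = 4.59 ppm.
(a) Final FC: 2.2 + 4.59 = 6.79 ppm.

(b) Volume: 288,000 US gal × 3.785 L/gal = 1,090,080 L.
(b) After draining 32% and refilling: 185 × 0.68 + 27 × 0.32 = 134.44 ppm.
(b) Deficit to target: 164 − 134.44 = 29.56 mg/L.
(b) As CaCO₃: 29.56 mg/L × 1,090,080 L = 32,220 g; ÷ 50 g/eq ÷ 2 = 322.2 mol Na₂CO₃.
(b) Mass: 322.2 × 106 = 34,160 g.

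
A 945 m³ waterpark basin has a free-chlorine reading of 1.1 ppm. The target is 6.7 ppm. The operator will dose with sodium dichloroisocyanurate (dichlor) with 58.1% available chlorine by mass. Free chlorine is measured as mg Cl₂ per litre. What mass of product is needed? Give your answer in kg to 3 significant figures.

Volume: 945 m³ = 945,000 L.
Chlorine deficit: 6.7 − 1.1 = 5.6 ppm = 5.6 mg/L as Cl₂.
Cl₂ equivalent needed: 5.6 mg/L × 945,000 L = 5,292,000 mg = 5292 g.
Product at 58.1% available chlorine: 5292 / 0.581 = 9108 g.

9.11 kg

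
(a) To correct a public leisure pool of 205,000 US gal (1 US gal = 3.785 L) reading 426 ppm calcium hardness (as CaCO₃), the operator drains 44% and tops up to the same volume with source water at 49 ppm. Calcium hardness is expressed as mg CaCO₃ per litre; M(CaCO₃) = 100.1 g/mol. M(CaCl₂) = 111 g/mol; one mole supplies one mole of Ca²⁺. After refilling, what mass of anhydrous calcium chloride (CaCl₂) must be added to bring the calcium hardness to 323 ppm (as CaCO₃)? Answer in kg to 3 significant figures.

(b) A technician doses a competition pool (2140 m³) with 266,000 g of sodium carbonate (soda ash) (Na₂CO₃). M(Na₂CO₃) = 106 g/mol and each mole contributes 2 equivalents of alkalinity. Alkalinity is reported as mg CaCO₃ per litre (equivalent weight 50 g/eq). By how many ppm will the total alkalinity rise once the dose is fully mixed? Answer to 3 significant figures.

(a) 54.1 kg; (b) 117 ppm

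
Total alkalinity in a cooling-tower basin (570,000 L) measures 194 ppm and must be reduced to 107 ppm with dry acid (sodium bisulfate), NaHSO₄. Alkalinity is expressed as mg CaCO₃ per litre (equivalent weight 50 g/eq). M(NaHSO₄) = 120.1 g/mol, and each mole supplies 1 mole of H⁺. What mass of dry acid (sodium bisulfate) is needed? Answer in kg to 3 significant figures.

119 kg

Alkalinity to neutralize: (194 − 107) = 87 mg/L as CaCO₃ × 570,000 L = 49,590 g as CaCO₃.
Equivalents of H⁺ required: 49,590 ÷ 50 g/eq = 991.8 eq = 991.8 mol NaHSO₄.
Mass of NaHSO₄: 991.8 × 120.1 = 119,100 g.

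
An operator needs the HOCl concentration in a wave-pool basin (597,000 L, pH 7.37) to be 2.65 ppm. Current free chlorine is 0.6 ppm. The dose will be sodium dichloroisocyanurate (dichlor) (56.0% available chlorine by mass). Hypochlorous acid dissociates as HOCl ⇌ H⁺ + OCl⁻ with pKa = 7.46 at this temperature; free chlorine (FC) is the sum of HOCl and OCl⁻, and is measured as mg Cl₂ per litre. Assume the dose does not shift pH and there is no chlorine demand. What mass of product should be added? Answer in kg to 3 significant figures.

[OCl⁻]/[HOCl] = 10^(pH − pKa) = 10^(7.37 − 7.46) = 0.8128; fraction as HOCl = 1/(1 + 0.8128) = 0.5516.
Free chlorine required for 2.65 ppm HOCl: 2.65 / 0.5516 = 4.804 ppm.
FC to add: 4.804 − 0.6 = 4.204 mg/L as Cl₂.
Cl₂ equivalent: 4.204 mg/L × 597,000 L = 2510 g.
Product at 56.0% available Cl: 2510 / 0.56 = 4482 g.

4.48 kg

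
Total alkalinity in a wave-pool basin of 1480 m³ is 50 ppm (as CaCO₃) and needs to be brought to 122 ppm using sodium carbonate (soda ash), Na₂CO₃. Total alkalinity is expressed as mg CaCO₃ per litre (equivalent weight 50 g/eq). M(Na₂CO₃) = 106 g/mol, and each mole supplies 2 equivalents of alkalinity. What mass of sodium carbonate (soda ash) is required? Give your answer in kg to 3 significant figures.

Volume: 1480 m³ = 1,480,000 L.
Alkalinity to add: (122 − 50) = 72 mg/L as CaCO₃ × 1,480,000 L = 106,600 g as CaCO₃.
Equivalents: 106,600 g ÷ 50 g/eq = 2131 eq.
Each mole of Na₂CO₃ supplies 2 eq, so 2131 / 2 = 1066 mol.
Mass: 1066 mol × 106 g/mol = 113,000 g.

113 kg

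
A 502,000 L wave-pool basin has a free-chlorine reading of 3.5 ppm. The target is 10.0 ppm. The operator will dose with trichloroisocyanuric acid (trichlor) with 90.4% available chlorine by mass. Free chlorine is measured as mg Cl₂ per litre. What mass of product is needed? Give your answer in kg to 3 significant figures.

Chlorine deficit: 10.0 − 3.5 = 6.5 ppm = 6.5 mg/L as Cl₂.
Cl₂ equivalent needed: 6.5 mg/L × 502,000 L = 3,263,000 mg = 3263 g.
Product at 90.4% available chlorine: 3263 / 0.904 = 3610 g.

3.61 kg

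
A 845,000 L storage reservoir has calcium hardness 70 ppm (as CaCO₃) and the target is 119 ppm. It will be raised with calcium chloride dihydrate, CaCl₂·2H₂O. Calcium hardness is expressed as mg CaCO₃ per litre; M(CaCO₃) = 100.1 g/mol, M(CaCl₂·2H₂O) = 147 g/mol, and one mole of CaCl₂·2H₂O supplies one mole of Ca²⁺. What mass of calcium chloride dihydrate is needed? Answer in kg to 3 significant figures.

Hardness to add: (119 − 70) = 49 mg/L as CaCO₃ × 845,000 L = 41,400 g as CaCO₃.
Moles of Ca²⁺ (1 mol Ca²⁺ ≡ 1 mol CaCO₃): 41,400 / 100.1 g/mol = 413.6 mol.
Mass of CaCl₂·2H₂O: 413.6 × 147 = 60,800 g.

60.8 kg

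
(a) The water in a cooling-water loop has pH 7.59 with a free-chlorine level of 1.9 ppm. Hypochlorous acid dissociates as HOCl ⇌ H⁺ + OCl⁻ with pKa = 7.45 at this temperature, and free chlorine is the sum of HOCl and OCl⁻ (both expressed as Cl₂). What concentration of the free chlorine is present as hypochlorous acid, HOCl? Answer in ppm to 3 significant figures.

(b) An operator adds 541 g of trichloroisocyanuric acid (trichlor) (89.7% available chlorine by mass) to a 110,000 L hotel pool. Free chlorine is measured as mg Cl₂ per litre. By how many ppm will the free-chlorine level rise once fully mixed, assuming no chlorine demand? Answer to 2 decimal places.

(a) 0.798 ppm; (b) 4.41 ppm

(a) [OCl⁻]/[HOCl] = 10^(pH − pKa) = 10^(7.59 − 7.45) = 10^0.14 = 1.38.
(a) Fraction as HOCl = 1 / (1 + 1.38) = 0.4201.
(a) HOCl = 0.4201 × 1.9 ppm = 0.7982 ppm.

(b) Available chlorine delivered: 541 g × 0.897 = 485.3 g as Cl₂.
(b) Concentration rise: 485.3 g / 110,000 L = 4.412 mg/L = 4.41 ppm.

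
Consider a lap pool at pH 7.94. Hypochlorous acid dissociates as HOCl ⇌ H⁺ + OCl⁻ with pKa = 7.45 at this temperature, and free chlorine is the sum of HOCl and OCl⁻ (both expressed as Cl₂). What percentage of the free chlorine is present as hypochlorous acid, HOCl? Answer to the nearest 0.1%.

[OCl⁻]/[HOCl] = 10^(pH − pKa) = 10^(7.94 − 7.45) = 10^0.49 = 3.09.
Fraction as HOCl = 1 / (1 + 3.09) = 0.2445.

24.4%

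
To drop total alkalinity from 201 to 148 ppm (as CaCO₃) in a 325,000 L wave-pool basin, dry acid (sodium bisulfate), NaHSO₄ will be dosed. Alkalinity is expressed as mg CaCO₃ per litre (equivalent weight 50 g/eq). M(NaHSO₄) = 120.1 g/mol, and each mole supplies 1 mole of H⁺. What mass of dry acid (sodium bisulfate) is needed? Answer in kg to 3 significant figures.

Alkalinity to neutralize: (201 − 148) = 53 mg/L as CaCO₃ × 325,000 L = 17,220 g as CaCO₃.
Equivalents of H⁺ required: 17,220 ÷ 50 g/eq = 344.5 eq = 344.5 mol NaHSO₄.
Mass of NaHSO₄: 344.5 × 120.1 = 41,370 g.

41.4 kg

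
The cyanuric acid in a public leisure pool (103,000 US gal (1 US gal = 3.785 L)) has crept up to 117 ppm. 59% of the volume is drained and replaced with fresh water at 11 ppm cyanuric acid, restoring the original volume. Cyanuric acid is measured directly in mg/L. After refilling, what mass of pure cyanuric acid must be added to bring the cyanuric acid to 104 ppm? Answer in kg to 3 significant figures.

19.3 kg

Volume: 103,000 US gal × 3.785 L/gal = 389,855 L.
After draining 59% and refilling: 117 × 0.41 + 11 × 0.59 = 54.46 ppm.
Deficit to target: 104 − 54.46 = 49.54 mg/L.
Mass: 49.54 mg/L × 389,855 L = 19,310 g cyanuric acid.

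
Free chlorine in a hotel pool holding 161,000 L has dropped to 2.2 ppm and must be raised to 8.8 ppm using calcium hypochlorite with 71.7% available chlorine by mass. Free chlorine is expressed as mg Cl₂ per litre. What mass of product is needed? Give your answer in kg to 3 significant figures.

Chlorine deficit: 8.8 − 2.2 = 6.6 ppm = 6.6 mg/L as Cl₂.
Cl₂ equivalent needed: 6.6 mg/L × 161,000 L = 1,063,000 mg = 1063 g.
Product at 71.7% available chlorine: 1063 / 0.717 = 1482 g.

1.48 kg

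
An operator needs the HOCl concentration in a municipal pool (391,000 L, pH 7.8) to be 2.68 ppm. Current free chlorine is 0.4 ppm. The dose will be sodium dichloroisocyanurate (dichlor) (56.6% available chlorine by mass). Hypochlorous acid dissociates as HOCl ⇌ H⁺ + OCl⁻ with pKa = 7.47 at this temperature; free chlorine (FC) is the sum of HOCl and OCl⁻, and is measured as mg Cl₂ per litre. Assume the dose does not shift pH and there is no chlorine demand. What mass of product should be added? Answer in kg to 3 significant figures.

[OCl⁻]/[HOCl] = 10^(pH − pKa) = 10^(7.8 − 7.47) = 2.138; fraction as HOCl = 1/(1 + 2.138) = 0.3187.
Free chlorine required for 2.68 ppm HOCl: 2.68 / 0.3187 = 8.41 ppm.
FC to add: 8.41 − 0.4 = 8.01 mg/L as Cl₂.
Cl₂ equivalent: 8.01 mg/L × 391,000 L = 3132 g.
Product at 56.6% available Cl: 3132 / 0.566 = 5533 g.

5.53 kg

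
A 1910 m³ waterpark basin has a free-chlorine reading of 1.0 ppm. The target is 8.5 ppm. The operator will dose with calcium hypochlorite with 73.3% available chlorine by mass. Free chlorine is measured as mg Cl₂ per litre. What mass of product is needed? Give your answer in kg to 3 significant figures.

19.5 kg

Volume: 1910 m³ = 1,910,000 L.
Chlorine deficit: 8.5 − 1.0 = 7.5 ppm = 7.5 mg/L as Cl₂.
Cl₂ equivalent needed: 7.5 mg/L × 1,910,000 L = 14,320,000 mg = 14,320 g.
Product at 73.3% available chlorine: 14,320 / 0.733 = 19,540 g.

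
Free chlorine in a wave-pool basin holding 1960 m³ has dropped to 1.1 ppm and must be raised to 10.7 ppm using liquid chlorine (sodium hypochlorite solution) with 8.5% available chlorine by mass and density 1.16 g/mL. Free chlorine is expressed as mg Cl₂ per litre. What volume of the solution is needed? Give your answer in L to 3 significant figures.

191 L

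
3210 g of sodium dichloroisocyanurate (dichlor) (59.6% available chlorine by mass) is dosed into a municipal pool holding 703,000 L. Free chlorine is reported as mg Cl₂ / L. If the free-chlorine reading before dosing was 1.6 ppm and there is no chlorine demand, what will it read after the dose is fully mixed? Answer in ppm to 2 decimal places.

4.32 ppm

Available chlorine delivered: 3210 g × 0.596 = 1913 g as Cl₂.
Concentration rise: 1913 g / 703,000 L = 2.721 mg/L = 2.72 ppm.
Final FC: 1.6 + 2.72 = 4.32 ppm.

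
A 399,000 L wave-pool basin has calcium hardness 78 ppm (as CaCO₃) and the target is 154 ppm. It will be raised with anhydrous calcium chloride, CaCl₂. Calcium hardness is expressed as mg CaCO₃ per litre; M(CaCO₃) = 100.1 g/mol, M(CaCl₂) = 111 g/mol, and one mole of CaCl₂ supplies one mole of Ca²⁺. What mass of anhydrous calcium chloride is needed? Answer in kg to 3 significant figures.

33.6 kg

Hardness to add: (154 − 78) = 76 mg/L as CaCO₃ × 399,000 L = 30,320 g as CaCO₃.
Moles of Ca²⁺ (1 mol Ca²⁺ ≡ 1 mol CaCO₃): 30,320 / 100.1 g/mol = 302.9 mol.
Mass of CaCl₂: 302.9 × 111 = 33,630 g.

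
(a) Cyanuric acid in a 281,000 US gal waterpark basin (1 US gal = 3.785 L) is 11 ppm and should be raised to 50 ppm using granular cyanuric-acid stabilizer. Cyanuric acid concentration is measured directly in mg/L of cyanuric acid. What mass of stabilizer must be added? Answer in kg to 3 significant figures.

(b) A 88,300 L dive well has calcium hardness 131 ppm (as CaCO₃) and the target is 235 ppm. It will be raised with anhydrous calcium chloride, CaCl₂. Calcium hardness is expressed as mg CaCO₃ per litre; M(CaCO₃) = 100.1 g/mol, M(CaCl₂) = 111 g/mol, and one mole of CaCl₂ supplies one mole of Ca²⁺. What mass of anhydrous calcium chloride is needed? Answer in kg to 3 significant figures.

(a) 41.5 kg; (b) 10.2 kg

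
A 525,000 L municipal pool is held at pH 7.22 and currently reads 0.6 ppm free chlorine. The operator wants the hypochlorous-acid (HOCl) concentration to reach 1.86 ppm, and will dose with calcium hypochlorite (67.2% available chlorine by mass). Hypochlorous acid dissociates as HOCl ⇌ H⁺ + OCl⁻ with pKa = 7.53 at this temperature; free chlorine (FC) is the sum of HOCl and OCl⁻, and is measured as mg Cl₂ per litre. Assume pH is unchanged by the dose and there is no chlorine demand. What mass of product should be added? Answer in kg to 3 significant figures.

[OCl⁻]/[HOCl] = 10^(pH − pKa) = 10^(7.22 − 7.53) = 0.4898; fraction as HOCl = 1/(1 + 0.4898) = 0.6712.
Free chlorine required for 1.86 ppm HOCl: 1.86 / 0.6712 = 2.771 ppm.
FC to add: 2.771 − 0.6 = 2.171 mg/L as Cl₂.
Cl₂ equivalent: 2.171 mg/L × 525,000 L = 1140 g.
Product at 67.2% available Cl: 1140 / 0.672 = 1696 g.

1.70 kg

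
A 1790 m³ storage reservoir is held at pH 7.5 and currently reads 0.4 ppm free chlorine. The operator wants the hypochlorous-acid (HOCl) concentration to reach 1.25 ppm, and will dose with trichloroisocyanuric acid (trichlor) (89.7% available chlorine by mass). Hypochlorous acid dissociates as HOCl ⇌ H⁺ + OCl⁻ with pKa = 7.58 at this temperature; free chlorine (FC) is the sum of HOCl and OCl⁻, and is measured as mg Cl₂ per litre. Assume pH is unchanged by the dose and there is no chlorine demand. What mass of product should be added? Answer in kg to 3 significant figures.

3.77 kg

Volume: 1790 m³ = 1,790,000 L.
[OCl⁻]/[HOCl] = 10^(pH − pKa) = 10^(7.5 − 7.58) = 0.8318; fraction as HOCl = 1/(1 + 0.8318) = 0.5459.
Free chlorine required for 1.25 ppm HOCl: 1.25 / 0.5459 = 2.29 ppm.
FC to add: 2.29 − 0.4 = 1.89 mg/L as Cl₂.
Cl₂ equivalent: 1.89 mg/L × 1,790,000 L = 3383 g.
Product at 89.7% available Cl: 3383 / 0.897 = 3771 g.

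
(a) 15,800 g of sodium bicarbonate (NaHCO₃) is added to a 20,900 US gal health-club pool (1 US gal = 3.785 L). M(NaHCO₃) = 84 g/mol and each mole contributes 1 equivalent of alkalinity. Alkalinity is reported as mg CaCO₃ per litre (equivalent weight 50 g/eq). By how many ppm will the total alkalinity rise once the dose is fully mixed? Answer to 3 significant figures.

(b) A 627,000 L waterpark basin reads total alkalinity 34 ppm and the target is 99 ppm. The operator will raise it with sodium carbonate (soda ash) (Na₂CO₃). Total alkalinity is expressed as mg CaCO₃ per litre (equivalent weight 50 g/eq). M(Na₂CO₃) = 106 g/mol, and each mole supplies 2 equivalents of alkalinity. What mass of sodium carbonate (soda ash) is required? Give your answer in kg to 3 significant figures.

(a) Volume: 20,900 US gal × 3.785 L/gal = 79,106 L.
(a) Moles of NaHCO₃: 15,800 g ÷ 84 g/mol = 188.1 mol → 188.1 eq of alkalinity.
(a) As CaCO₃: 188.1 eq × 50 g/eq = 9405 g.
(a) Rise: 9405 g / 79,106 L × 1000 = 118.9 mg/L.

(b) Alkalinity to add: (99 − 34) = 65 mg/L as CaCO₃ × 627,000 L = 40,760 g as CaCO₃.
(b) Equivalents: 40,760 g ÷ 50 g/eq = 815.1 eq.
(b) Each mole of Na₂CO₃ supplies 2 eq, so 815.1 / 2 = 407.6 mol.
(b) Mass: 407.6 mol × 106 g/mol = 43,200 g.

(a) 119 ppm; (b) 43.2 kg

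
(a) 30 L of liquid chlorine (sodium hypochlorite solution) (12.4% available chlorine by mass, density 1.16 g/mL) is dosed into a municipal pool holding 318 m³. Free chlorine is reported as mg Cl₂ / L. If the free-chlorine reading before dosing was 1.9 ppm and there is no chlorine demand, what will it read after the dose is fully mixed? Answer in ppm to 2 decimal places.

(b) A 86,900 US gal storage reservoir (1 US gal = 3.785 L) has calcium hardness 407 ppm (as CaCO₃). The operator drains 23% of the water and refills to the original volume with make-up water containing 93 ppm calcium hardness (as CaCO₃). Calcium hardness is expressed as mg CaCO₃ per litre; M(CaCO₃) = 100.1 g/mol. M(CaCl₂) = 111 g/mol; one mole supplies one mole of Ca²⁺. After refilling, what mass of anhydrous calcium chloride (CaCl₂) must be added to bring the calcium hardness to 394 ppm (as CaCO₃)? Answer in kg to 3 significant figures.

(a) 15.47 ppm; (b) 21.6 kg

(a) Volume: 318 m³ = 318,000 L.
(a) Mass of solution: 30 L × 1000 mL/L × 1.16 g/mL = 34,800 g.
(a) Available chlorine delivered: 34,800 g × 0.124 = 4315 g as Cl₂.
(a) Concentration rise: 4315 g / 318,000 L = 13.57 mg/L = 13.57 ppm.
(a) Final FC: 1.9 + 13.57 = 15.47 ppm.

(b) Volume: 86,900 US gal × 3.785 L/gal = 328,916 L.
(b) After draining 23% and refilling: 407 × 0.77 + 93 × 0.23 = 334.78 ppm.
(b) Deficit to target: 394 − 334.78 = 59.22 mg/L.
(b) As CaCO₃: 59.22 mg/L × 328,916 L = 19,480 g; ÷ 100.1 = 194.6 mol Ca²⁺.
(b) Mass: 194.6 × 111 = 21,600 g.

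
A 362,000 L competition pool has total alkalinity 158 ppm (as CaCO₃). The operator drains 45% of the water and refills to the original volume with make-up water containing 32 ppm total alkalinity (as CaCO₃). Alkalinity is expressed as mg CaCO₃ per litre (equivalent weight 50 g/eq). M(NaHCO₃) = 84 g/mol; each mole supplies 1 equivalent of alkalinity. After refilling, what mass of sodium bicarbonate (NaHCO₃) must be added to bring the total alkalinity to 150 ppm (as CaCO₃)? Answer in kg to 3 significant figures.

After draining 45% and refilling: 158 × 0.55 + 32 × 0.45 = 101.3 ppm.
Deficit to target: 150 − 101.3 = 48.7 mg/L.
As CaCO₃: 48.7 mg/L × 362,000 L = 17,630 g; ÷ 50 g/eq ÷ 1 = 352.6 mol NaHCO₃.
Mass: 352.6 × 84 = 29,620 g.

29.6 kg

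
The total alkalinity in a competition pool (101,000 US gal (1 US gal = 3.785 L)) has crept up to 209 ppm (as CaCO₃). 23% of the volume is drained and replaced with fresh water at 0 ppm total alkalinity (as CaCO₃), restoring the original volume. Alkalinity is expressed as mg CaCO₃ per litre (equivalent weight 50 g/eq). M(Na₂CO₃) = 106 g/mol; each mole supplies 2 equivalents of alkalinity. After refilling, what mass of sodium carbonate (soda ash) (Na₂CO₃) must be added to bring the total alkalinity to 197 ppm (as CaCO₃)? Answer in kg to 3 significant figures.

14.6 kg

Volume: 101,000 US gal × 3.785 L/gal = 382,285 L.
After draining 23% and refilling: 209 × 0.77 + 0 × 0.23 = 160.93 ppm.
Deficit to target: 197 − 160.93 = 36.07 mg/L.
As CaCO₃: 36.07 mg/L × 382,285 L = 13,790 g; ÷ 50 g/eq ÷ 2 = 137.9 mol Na₂CO₃.
Mass: 137.9 × 106 = 14,620 g.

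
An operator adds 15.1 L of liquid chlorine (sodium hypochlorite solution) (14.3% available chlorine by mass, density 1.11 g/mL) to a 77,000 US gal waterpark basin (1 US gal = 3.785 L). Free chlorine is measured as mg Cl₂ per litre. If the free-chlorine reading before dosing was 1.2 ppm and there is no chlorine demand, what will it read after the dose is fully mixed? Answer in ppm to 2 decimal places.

9.42 ppm

Volume: 77,000 US gal × 3.785 L/gal = 291,445 L.
Mass of solution: 15.1 L × 1000 mL/L × 1.11 g/mL = 16,760 g.
Available chlorine delivered: 16,760 g × 0.143 = 2397 g as Cl₂.
Concentration rise: 2397 g / 291,445 L = 8.224 mg/L = 8.22 ppm.
Final FC: 1.2 + 8.22 = 9.42 ppm.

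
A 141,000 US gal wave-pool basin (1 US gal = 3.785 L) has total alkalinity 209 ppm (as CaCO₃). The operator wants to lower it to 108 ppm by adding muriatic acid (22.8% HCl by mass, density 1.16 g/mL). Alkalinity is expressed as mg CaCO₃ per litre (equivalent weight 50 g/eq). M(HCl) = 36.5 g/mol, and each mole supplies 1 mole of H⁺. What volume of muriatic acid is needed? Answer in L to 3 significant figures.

149 L

Volume: 141,000 US gal × 3.785 L/gal = 533,685 L.
Alkalinity to neutralize: (209 − 108) = 101 mg/L as CaCO₃ × 533,685 L = 53,900 g as CaCO₃.
Equivalents of H⁺ required: 53,900 ÷ 50 g/eq = 1078 eq = 1078 mol HCl.
Mass of HCl: 1078 × 36.5 = 39,350 g.
Mass of 22.8% solution: 39,350 / 0.228 = 172,600 g.
Volume: 172,600 g ÷ 1.16 g/mL = 148,800 mL.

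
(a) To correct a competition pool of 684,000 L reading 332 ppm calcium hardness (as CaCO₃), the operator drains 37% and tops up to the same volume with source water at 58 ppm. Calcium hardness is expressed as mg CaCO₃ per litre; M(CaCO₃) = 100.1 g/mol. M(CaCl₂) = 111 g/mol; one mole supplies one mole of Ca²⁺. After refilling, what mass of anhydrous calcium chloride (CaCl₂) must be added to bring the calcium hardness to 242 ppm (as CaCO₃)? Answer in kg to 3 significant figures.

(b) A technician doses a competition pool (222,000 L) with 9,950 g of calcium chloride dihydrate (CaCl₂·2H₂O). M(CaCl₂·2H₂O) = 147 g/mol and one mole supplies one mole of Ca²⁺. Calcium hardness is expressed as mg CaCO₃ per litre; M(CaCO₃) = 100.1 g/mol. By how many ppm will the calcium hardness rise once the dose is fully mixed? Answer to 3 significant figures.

(a) 8.63 kg; (b) 30.5 ppm

(a) After draining 37% and refilling: 332 × 0.63 + 58 × 0.37 = 230.62 ppm.
(a) Deficit to target: 242 − 230.62 = 11.38 mg/L.
(a) As CaCO₃: 11.38 mg/L × 684,000 L = 7784 g; ÷ 100.1 = 77.76 mol Ca²⁺.
(a) Mass: 77.76 × 111 = 8632 g.

(b) Moles of Ca²⁺: 9,950 g ÷ 147 g/mol = 67.69 mol.
(b) As CaCO₃: 67.69 mol × 100.1 g/mol = 6775 g.
(b) Rise: 6775 g / 222,000 L × 1000 = 30.52 mg/L.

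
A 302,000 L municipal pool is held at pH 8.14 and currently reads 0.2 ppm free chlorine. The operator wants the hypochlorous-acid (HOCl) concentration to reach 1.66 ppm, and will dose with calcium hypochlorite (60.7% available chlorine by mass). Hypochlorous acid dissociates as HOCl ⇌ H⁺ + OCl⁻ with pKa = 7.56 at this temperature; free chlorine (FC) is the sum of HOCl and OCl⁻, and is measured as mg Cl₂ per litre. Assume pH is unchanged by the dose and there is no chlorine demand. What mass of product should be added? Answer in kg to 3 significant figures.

3.87 kg

[OCl⁻]/[HOCl] = 10^(pH − pKa) = 10^(8.14 − 7.56) = 3.802; fraction as HOCl = 1/(1 + 3.802) = 0.2083.
Free chlorine required for 1.66 ppm HOCl: 1.66 / 0.2083 = 7.971 ppm.
FC to add: 7.971 − 0.2 = 7.771 mg/L as Cl₂.
Cl₂ equivalent: 7.771 mg/L × 302,000 L = 2347 g.
Product at 60.7% available Cl: 2347 / 0.607 = 3866 g.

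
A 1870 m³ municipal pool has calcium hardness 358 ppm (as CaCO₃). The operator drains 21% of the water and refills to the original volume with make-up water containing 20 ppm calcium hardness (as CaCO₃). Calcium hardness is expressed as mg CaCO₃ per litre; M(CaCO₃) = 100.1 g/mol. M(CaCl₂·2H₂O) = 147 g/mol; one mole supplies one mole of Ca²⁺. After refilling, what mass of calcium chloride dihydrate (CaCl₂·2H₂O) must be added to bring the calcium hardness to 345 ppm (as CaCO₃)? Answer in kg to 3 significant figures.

159 kg

Volume: 1870 m³ = 1,870,000 L.
After draining 21% and refilling: 358 × 0.79 + 20 × 0.21 = 287.02 ppm.
Deficit to target: 345 − 287.02 = 57.98 mg/L.
As CaCO₃: 57.98 mg/L × 1,870,000 L = 108,400 g; ÷ 100.1 = 1083 mol Ca²⁺.
Mass: 1083 × 147 = 159,200 g.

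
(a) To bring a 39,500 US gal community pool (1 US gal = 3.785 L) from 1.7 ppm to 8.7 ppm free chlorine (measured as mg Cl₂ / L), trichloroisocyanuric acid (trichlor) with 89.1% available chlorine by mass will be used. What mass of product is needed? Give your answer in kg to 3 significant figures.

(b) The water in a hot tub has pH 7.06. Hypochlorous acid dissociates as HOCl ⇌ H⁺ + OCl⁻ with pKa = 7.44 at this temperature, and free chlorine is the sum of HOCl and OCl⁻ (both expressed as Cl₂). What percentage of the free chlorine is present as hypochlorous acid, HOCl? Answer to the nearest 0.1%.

(a) Volume: 39,500 US gal × 3.785 L/gal = 149,508 L.
(a) Chlorine deficit: 8.7 − 1.7 = 7 ppm = 7 mg/L as Cl₂.
(a) Cl₂ equivalent needed: 7 mg/L × 149,508 L = 1,047,000 mg = 1047 g.
(a) Product at 89.1% available chlorine: 1047 / 0.891 = 1175 g.

(b) [OCl⁻]/[HOCl] = 10^(pH − pKa) = 10^(7.06 − 7.44) = 10^-0.38 = 0.4169.
(b) Fraction as HOCl = 1 / (1 + 0.4169) = 0.7058.

(a) 1.17 kg; (b) 70.6%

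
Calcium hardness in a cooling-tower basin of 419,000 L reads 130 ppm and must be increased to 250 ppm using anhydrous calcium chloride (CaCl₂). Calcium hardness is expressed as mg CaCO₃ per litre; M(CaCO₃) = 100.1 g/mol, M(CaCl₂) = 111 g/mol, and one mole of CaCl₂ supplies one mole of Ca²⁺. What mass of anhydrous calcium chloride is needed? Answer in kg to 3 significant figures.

55.8 kg

Hardness to add: (250 − 130) = 120 mg/L as CaCO₃ × 419,000 L = 50,280 g as CaCO₃.
Moles of Ca²⁺ (1 mol Ca²⁺ ≡ 1 mol CaCO₃): 50,280 / 100.1 g/mol = 502.3 mol.
Mass of CaCl₂: 502.3 × 111 = 55,760 g.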